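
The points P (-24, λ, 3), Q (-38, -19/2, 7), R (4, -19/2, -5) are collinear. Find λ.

Collinearity requires PQ × PR = 0; each component is linear in λ.
The x-component gives (12)λ + (114) = 0, so λ = -19/2.
The remaining components then also vanish.

-19/2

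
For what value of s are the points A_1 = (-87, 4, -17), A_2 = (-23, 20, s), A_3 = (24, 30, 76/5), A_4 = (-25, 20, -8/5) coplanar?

Coplanarity ⇔ det[A_1A_2; A_1A_3; A_1A_4] = 0.
Expanding, this is linear in s: (164)s + (164/5) = 0.
So s = -1/5.

-1/5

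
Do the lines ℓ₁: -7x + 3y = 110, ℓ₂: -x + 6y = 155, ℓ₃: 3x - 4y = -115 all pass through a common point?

Intersecting ℓ₁ and ℓ₂: solving the 2×2 system gives (x, y) = (-5, 25).
Substitute into ℓ₃: (3)(-5) + (-4)(25) = -115.
This equals -115, so (-5, 25) lies on all three lines and they are concurrent.

Yes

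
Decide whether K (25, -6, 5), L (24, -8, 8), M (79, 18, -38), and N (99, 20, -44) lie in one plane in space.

No

The four points are coplanar iff the 3×3 determinant with rows KL, KM, KN is zero.
Rows: (-1, -2, 3), (54, 24, -43), (74, 26, -49).
Expanding along the first row: (-1)(-58) − (-2)(536) + (3)(-372) = 14.
Nonzero ⇒ not coplanar.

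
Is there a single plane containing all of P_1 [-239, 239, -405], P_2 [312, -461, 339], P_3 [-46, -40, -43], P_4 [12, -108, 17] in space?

The four points are coplanar iff the 3×3 determinant with rows P_1P_2, P_1P_3, P_1P_4 is zero.
Rows: (551, -700, 744), (193, -279, 362), (251, -347, 422).
Expanding along the first row: (551)(7876) − (-700)(-9416) + (744)(3058) = 23628.
Nonzero ⇒ not coplanar.

No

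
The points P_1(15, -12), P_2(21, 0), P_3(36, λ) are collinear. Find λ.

30

The three points are collinear iff det[P_1P_2; P_1P_3] = 0.
This determinant is linear in λ: (6)λ + (-180) = 0, so λ = 30.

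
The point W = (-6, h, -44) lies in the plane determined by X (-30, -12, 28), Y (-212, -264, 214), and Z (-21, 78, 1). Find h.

228

The plane through X, Y, Z has equation −9936x − 3240y − 14112z = -58176.
Substituting W: (-3240)h + (680544) = -58176, so h = 228.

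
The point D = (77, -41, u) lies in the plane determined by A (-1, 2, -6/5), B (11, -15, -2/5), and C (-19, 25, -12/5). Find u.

A normal to the plane is n = AB × AC = (2, 0, -30).
D lies in the plane iff n · AD = 0.
This gives (-30)u + (120) = 0, so u = 4.

4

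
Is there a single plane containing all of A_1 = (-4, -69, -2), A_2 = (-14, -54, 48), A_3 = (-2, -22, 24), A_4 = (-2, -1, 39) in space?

No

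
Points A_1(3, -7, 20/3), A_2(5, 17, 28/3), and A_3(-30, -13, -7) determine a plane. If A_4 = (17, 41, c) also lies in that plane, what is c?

16

Coplanarity requires A_1A_2 · (A_1A_3 × A_1A_4) = 0.
A_1A_2 = (2, 24, 8/3), A_1A_3 = (-33, -6, -41/3); the triple product is linear in c with coefficient 780 and constant term -12480.
Setting it to zero: c = 16.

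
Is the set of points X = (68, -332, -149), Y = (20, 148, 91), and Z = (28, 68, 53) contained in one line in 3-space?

No

XY = (-48, 480, 240), XZ = (-40, 400, 202).
Comparing components 2 and 3: (480)(202) − (240)(400) = 960 ≠ 0, so XY and XZ are not parallel and the points are not collinear.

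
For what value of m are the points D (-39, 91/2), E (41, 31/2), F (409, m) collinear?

-245/2

Collinearity: (F − D) must be parallel to (E − D) = (80, -30).
Cross-multiplying the components: (m − 91/2)·(80) = (448)·(-30).
Solving gives m = -245/2.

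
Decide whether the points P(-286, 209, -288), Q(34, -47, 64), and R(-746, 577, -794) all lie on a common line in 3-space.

Yes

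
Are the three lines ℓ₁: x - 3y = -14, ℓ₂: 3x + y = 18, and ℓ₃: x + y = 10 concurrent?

Intersecting ℓ₁ and ℓ₂: solving the 2×2 system gives (x, y) = (4, 6).
Substitute into ℓ₃: (1)(4) + (1)(6) = 10.
This equals 10, so (4, 6) lies on all three lines and they are concurrent.

Yes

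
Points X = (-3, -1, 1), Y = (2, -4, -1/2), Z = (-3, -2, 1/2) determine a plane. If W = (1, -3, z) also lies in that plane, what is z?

0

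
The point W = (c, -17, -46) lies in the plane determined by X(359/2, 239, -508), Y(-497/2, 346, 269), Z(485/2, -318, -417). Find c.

The plane through X, Y, Z has equation 442526x + 87899y + 231655z = -17239462.
Substituting W: (442526)c + (-12150413) = -17239462, so c = -23/2.

-23/2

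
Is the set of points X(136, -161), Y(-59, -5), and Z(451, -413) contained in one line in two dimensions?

Yes

XY = (-195, 156), XZ = (315, -252).
Checking proportionality: XZ = -21/13·XY, so the vectors are parallel and the points are collinear.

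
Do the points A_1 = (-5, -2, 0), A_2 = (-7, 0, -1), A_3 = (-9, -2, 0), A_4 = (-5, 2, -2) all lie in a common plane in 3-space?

Yes

With A_1 as base: A_1A_2 = (-2, 2, -1), A_1A_3 = (-4, 0, 0), A_1A_4 = (0, 4, -2).
A_1A_3 × A_1A_4 = (0, -8, -16).
A_1A_2 · (A_1A_3 × A_1A_4) = 0.
The scalar triple product vanishes, so the four points are coplanar.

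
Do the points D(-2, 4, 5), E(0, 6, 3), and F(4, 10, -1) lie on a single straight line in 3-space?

Yes

DE = (2, 2, -2), DF = (6, 6, -6).
DE × DF = (0, 0, 0).
The cross product vanishes, so the three points are collinear.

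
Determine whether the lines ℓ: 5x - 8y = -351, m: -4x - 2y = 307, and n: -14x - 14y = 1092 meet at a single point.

Lines aᵢx + bᵢy = cᵢ with pairwise distinct directions are concurrent exactly when det[aᵢ bᵢ cᵢ] = 0.
Here the determinant is 182.
Nonzero, so no common point exists.

No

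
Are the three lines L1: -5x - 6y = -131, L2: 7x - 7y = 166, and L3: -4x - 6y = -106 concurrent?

No

The three lines meet at one point iff the augmented coefficient matrix [aᵢ bᵢ cᵢ] has rank < 3, i.e. its determinant vanishes.
Here the determinant is 12.
Nonzero, so no common point exists.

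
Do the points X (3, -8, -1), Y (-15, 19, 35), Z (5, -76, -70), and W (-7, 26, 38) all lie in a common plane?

With X as base: XY = (-18, 27, 36), XZ = (2, -68, -69), XW = (-10, 34, 39).
XZ × XW = (-306, 612, -612).
XY · (XZ × XW) = 0.
The scalar triple product vanishes, so the four points are coplanar.

Yes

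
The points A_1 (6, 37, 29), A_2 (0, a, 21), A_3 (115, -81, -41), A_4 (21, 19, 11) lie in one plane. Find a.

Normal to plane A_1A_3A_4: n = (864, 912, -192); plane equation n·P = 33360.
Requiring n·A_2 = 33360: (912)a + (-4032) = 33360.
So a = 41.

41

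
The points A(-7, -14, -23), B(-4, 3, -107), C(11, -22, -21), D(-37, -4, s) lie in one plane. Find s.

Coplanarity ⇔ det[AB; AC; AD] = 0.
Expanding, this is linear in s: (-330)s + (-3630) = 0.
So s = -11.

-11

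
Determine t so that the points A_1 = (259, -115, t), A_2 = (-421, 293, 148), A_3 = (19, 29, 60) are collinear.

12

Direction A_2A_3 = (440, -264, -88). From the x-coordinate of A_1, the parameter along the line is τ = (259 − (-421))/440 = 17/11.
Then t = 148 + 17/11·(-88) = 12.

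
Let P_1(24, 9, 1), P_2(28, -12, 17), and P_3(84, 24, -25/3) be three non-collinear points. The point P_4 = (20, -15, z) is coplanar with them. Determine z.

19

The plane through P_1, P_2, P_3 has equation −44x + (2992/3)y + 1320z = 9240.
Substituting P_4: (1320)z + (-15840) = 9240, so z = 19.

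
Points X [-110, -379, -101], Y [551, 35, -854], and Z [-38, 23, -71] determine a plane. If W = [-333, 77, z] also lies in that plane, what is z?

A normal to the plane is n = XY × XZ = (315126, -74046, 235914).
W lies in the plane iff n · XW = 0.
This gives (235914)z + (-80210760) = 0, so z = 340.

340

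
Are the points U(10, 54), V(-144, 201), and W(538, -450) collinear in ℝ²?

Yes

UV = (-154, 147), UW = (528, -504).
det[UV; UW] = (-154)(-504) − (147)(528) = 0.
The determinant is zero, so the points are collinear.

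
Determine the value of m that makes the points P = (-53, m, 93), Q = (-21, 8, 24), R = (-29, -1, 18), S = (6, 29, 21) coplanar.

19/2

Coplanarity ⇔ det[PQ; PR; PS] = 0.
Expanding, this is linear in m: (186)m + (-1767) = 0.
So m = 19/2.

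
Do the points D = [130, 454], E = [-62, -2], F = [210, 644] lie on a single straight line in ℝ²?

Yes

DE = (-192, -456), DF = (80, 190).
det[DE; DF] = (-192)(190) − (-456)(80) = 0.
The determinant is zero, so the points are collinear.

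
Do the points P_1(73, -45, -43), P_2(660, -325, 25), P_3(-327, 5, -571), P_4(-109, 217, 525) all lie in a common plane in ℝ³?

With P_1 as base: P_1P_2 = (587, -280, 68), P_1P_3 = (-400, 50, -528), P_1P_4 = (-182, 262, 568).
P_1P_3 × P_1P_4 = (166736, 323296, -95700).
P_1P_2 · (P_1P_3 × P_1P_4) = 843552.
Since 843552 ≠ 0, the four points are not coplanar.

No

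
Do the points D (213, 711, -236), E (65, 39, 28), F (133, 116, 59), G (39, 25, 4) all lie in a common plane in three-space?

No

With D as base: DE = (-148, -672, 264), DF = (-80, -595, 295), DG = (-174, -686, 240).
DF × DG = (59570, -32130, -48650).
DE · (DF × DG) = -68600.
Since -68600 ≠ 0, the four points are not coplanar.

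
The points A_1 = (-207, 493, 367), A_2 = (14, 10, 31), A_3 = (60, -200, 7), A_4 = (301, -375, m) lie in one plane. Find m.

The points are coplanar iff A_1A_2 · (A_1A_3 × A_1A_4) = 0.
Expanding, this is linear in m: (-24192)m + (-12265344) = 0.
So m = -507.

-507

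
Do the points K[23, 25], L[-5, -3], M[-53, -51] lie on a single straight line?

Yes

KL = (-28, -28), KM = (-76, -76).
Twice the signed area of △KLM is (-28)(-76) − (-28)(-76) = 0.
The triangle is degenerate (zero area), so the points are collinear.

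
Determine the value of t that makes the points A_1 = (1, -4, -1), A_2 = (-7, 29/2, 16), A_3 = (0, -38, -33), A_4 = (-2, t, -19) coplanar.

Normal to plane A_1A_2A_3: n = (-14, -273, 581/2); plane equation n·P = 1575/2.
Requiring n·A_4 = 1575/2: (-273)t + (-10983/2) = 1575/2.
So t = -23.

-23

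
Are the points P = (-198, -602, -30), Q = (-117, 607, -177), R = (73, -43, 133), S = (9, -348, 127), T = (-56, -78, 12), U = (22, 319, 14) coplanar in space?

The plane through P, Q, R has normal n = PQ × PR = (279240, -53040, -282360) and equation n·X = -14888640.
Checking the remaining points: n·S = -14888640, n·T = -14888640, n·U = -14729520.
Since n·U = -14729520 ≠ -14888640, U is off the plane and the points are not all coplanar.

No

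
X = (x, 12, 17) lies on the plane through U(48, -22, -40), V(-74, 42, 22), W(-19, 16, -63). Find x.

Coplanarity requires UV · (UW × UX) = 0.
UV = (-122, 64, 62), UW = (-67, 38, -23); the triple product is linear in x with coefficient -3828 and constant term -72732.
Setting it to zero: x = -19.

-19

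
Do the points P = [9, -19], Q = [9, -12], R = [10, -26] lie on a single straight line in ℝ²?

No

PQ = (0, 7), PR = (1, -7).
If collinear, PR would be a scalar multiple of PQ. But (0)·(-7) ≠ (7)·(1) (difference -7), so they are not parallel; the points are not collinear.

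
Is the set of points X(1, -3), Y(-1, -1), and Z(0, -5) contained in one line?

No

XY = (-2, 2), XZ = (-1, -2).
If collinear, XZ would be a scalar multiple of XY. But (-2)·(-2) ≠ (2)·(-1) (difference 6), so they are not parallel; the points are not collinear.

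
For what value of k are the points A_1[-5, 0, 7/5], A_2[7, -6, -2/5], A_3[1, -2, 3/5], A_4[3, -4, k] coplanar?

Coplanarity ⇔ det[A_1A_2; A_1A_3; A_1A_4] = 0.
Expanding, this is linear in k: (12)k + (-12/5) = 0.
So k = 1/5.

1/5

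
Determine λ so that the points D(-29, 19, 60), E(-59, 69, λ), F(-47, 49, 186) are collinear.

Collinearity requires DE × DF = 0; each component is linear in λ.
The x-component gives (-30)λ + (8100) = 0, so λ = 270.
The remaining components then also vanish.

270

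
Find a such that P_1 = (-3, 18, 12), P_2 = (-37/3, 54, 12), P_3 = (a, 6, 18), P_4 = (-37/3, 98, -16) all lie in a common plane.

Normal to plane P_1P_2P_4: n = (-1008, -784/3, -1232/3); plane equation n·P = -6608.
Requiring n·P_3 = -6608: (-1008)a + (-8960) = -6608.
So a = -7/3.

-7/3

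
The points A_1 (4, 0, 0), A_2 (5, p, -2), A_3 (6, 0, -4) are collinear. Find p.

0

Collinearity requires A_1A_2 × A_1A_3 = 0; each component is linear in p.
The x-component gives (-4)p + (0) = 0, so p = 0.
The remaining components then also vanish.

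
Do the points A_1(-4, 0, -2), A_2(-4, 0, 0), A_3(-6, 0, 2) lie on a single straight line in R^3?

No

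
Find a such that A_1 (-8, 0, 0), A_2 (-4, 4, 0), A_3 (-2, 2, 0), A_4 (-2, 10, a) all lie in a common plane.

0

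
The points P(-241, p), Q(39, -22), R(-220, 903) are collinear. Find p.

978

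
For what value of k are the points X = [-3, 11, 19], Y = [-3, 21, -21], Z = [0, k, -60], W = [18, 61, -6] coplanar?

Coplanarity ⇔ det[XY; XZ; XW] = 0.
Expanding, this is linear in k: (840)k + (-31080) = 0.
So k = 37.

37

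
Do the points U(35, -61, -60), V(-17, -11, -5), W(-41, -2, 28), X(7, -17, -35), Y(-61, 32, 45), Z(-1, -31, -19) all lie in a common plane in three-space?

The plane through U, V, W has normal n = UV × UW = (1155, 396, 732) and equation n·P = -27651.
Checking the remaining points: n·X = -24267, n·Y = -24843, n·Z = -27339.
Since n·X = -24267 ≠ -27651, X is off the plane and the points are not all coplanar.

No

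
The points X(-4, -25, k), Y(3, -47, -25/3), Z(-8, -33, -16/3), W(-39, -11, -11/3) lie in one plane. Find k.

The points are coplanar iff XY · (XZ × XW) = 0.
Expanding, this is linear in k: (-192)k + (-256) = 0.
So k = -4/3.

-4/3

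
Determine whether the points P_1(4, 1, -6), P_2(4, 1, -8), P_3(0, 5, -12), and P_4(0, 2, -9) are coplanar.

The four points are coplanar iff the 3×3 determinant with rows P_1P_2, P_1P_3, P_1P_4 is zero.
Rows: (0, 0, -2), (-4, 4, -6), (-4, 1, -3).
Expanding along the first row: (0)(-6) − (0)(-12) + (-2)(12) = -24.
Nonzero ⇒ not coplanar.

No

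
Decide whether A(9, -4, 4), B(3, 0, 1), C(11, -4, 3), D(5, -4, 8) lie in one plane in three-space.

No

A normal to the plane through A, B, C is n = AB × AC = (-4, -12, -8).
The plane has equation n·P = -20. For D: n·D = -36.
-36 ≠ -20, so D is off the plane.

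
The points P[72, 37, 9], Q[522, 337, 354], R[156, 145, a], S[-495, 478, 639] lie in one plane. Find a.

141

Normal to plane PQS: n = (36855, -479115, 368550); plane equation n·X = -11756745.
Requiring n·R = -11756745: (368550)a + (-63722295) = -11756745.
So a = 141.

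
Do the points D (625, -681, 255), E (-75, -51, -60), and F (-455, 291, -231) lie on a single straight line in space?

DE = (-700, 630, -315), DF = (-1080, 972, -486).
Each component of DF is 54/35 times the corresponding component of DE, so DF = 54/35·DE and the points are collinear.

Yes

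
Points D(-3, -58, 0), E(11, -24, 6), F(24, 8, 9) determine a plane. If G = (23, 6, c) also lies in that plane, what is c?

The plane through D, E, F has equation −90x + 36y + 6z = -1818.
Substituting G: (6)c + (-1854) = -1818, so c = 6.

6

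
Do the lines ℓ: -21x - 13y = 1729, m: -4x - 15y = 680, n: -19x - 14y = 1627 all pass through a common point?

Yes

Intersecting ℓ and m: solving the 2×2 system gives (x, y) = (-65, -28).
Substitute into n: (-19)(-65) + (-14)(-28) = 1627.
This equals 1627, so (-65, -28) lies on all three lines and they are concurrent.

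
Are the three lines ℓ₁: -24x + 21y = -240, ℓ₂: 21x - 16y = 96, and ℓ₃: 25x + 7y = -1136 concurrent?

Lines aᵢx + bᵢy = cᵢ with pairwise distinct directions are concurrent exactly when det[aᵢ bᵢ cᵢ] = 0.
Here the determinant is 0.
It vanishes, so the lines are concurrent at (-32, -48).

Yes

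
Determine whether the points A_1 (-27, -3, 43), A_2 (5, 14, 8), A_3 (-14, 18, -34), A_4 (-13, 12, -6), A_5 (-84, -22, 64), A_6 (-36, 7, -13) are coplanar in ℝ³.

The plane through A_1, A_2, A_3 has normal n = A_1A_2 × A_1A_3 = (-574, 2009, 451) and equation n·P = 28864.
Checking the remaining points: n·A_4 = 28864, n·A_5 = 32882, n·A_6 = 28864.
Since n·A_5 = 32882 ≠ 28864, A_5 is off the plane and the points are not all coplanar.

No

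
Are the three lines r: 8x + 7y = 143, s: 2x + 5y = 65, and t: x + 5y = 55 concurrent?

Yes

Intersecting r and s: solving the 2×2 system gives (x, y) = (10, 9).
Substitute into t: (1)(10) + (5)(9) = 55.
This equals 55, so (10, 9) lies on all three lines and they are concurrent.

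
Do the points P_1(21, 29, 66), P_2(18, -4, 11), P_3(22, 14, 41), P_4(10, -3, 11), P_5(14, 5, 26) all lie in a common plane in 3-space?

No

The plane through P_1, P_2, P_3 has normal n = P_1P_2 × P_1P_3 = (0, -130, 78) and equation n·P = 1378.
Checking the remaining points: n·P_4 = 1248, n·P_5 = 1378.
Since n·P_4 = 1248 ≠ 1378, P_4 is off the plane and the points are not all coplanar.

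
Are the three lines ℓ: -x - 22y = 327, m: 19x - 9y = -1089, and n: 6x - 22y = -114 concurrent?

Yes

Lines aᵢx + bᵢy = cᵢ with pairwise distinct directions are concurrent exactly when det[aᵢ bᵢ cᵢ] = 0.
Here the determinant is 0.
It vanishes, so the lines are concurrent at (-63, -12).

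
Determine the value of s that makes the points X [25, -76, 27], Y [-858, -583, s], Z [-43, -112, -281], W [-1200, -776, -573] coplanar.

Normal to plane XZW: n = (-194000, 336500, 3500); plane equation n·P = -30329500.
Requiring n·Y = -30329500: (3500)s + (-29727500) = -30329500.
So s = -172.

-172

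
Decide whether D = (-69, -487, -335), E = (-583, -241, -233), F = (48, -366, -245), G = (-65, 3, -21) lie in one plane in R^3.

No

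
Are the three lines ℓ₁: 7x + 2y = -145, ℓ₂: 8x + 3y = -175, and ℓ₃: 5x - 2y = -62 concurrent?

Intersecting ℓ₁ and ℓ₂: solving the 2×2 system gives (x, y) = (-17, -13).
Substitute into ℓ₃: (5)(-17) + (-2)(-13) = -59.
But ℓ₃ requires -62 ≠ -59, so the three lines have no common point.

No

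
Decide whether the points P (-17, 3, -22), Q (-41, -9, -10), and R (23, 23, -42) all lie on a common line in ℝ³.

Yes

PQ = (-24, -12, 12), PR = (40, 20, -20).
Each component of PR is -5/3 times the corresponding component of PQ, so PR = -5/3·PQ and the points are collinear.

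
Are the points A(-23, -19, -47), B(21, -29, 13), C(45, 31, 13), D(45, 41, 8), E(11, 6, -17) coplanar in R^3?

Yes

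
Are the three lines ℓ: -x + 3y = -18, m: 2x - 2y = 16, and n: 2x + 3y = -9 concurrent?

Intersecting ℓ and m: solving the 2×2 system gives (x, y) = (3, -5).
Substitute into n: (2)(3) + (3)(-5) = -9.
This equals -9, so (3, -5) lies on all three lines and they are concurrent.

Yes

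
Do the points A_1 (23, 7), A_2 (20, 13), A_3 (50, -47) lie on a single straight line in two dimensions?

Yes

A_1A_2 = (-3, 6), A_1A_3 = (27, -54).
Checking proportionality: A_1A_3 = -9·A_1A_2, so the vectors are parallel and the points are collinear.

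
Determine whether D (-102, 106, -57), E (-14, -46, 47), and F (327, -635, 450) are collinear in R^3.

DE = (88, -152, 104), DF = (429, -741, 507).
Each component of DF is 39/8 times the corresponding component of DE, so DF = 39/8·DE and the points are collinear.

Yes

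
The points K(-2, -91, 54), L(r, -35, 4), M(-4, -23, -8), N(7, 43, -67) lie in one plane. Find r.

Coplanarity ⇔ det[KL; KM; KN] = 0.
Expanding, this is linear in r: (80)r + (-640) = 0.
So r = 8.

8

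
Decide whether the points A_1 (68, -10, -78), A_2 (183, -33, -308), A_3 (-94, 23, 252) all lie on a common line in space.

A_1A_2 = (115, -23, -230), A_1A_3 = (-162, 33, 330).
A_1A_2 × A_1A_3 = (0, -690, 69).
The cross product is nonzero, so the points do not lie on one line.

No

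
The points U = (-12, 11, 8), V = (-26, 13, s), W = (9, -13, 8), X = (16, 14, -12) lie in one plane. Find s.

Normal to plane UWX: n = (480, 420, 735); plane equation n·P = 4740.
Requiring n·V = 4740: (735)s + (-7020) = 4740.
So s = 16.

16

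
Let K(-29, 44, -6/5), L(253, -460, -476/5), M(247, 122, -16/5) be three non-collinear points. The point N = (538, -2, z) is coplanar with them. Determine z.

-189/5

The plane through K, L, M has equation 8340x − 25380y + 161100z = -1551900.
Substituting N: (161100)z + (4537680) = -1551900, so z = -189/5.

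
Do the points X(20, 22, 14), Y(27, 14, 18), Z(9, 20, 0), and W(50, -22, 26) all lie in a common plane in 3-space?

The four points are coplanar iff the 3×3 determinant with rows XY, XZ, XW is zero.
Rows: (7, -8, 4), (-11, -2, -14), (30, -44, 12).
Expanding along the first row: (7)(-640) − (-8)(288) + (4)(544) = 0.
Zero determinant ⇒ coplanar.

Yes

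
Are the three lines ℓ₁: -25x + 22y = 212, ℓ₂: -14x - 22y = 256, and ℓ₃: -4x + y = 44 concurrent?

Yes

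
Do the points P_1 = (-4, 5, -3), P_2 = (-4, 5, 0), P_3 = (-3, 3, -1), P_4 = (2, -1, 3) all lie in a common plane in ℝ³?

No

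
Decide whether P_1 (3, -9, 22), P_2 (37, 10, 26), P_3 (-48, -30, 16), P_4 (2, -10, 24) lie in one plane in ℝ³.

A normal to the plane through P_1, P_2, P_3 is n = P_1P_2 × P_1P_3 = (-30, 0, 255).
The plane has equation n·P = 5520. For P_4: n·P_4 = 6060.
6060 ≠ 5520, so P_4 is off the plane.

No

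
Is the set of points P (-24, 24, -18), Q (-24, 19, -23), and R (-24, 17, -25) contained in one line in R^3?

PQ = (0, -5, -5), PR = (0, -7, -7).
Each component of PR is 7/5 times the corresponding component of PQ, so PR = 7/5·PQ and the points are collinear.

Yes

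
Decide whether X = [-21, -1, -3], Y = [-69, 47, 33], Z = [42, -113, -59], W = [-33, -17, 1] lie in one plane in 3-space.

With X as base: XY = (-48, 48, 36), XZ = (63, -112, -56), XW = (-12, -16, 4).
XZ × XW = (-1344, 420, -2352).
XY · (XZ × XW) = 0.
The scalar triple product vanishes, so the four points are coplanar.

Yes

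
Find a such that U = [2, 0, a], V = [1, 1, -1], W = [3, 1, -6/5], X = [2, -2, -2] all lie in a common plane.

The points are coplanar iff UV · (UW × UX) = 0.
Expanding, this is linear in a: (6)a + (42/5) = 0.
So a = -7/5.

-7/5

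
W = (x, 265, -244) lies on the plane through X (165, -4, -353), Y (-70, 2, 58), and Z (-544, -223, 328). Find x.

A normal to the plane is n = XY × XZ = (94095, -131364, 55719).
W lies in the plane iff n · XW = 0.
This gives (94095)x + (-44789220) = 0, so x = 476.

476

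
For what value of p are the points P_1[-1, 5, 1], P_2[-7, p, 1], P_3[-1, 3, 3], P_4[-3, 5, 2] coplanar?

8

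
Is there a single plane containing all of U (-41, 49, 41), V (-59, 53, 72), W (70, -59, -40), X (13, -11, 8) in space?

No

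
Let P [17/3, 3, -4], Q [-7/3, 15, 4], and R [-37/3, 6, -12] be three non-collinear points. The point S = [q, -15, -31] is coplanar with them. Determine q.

-19/3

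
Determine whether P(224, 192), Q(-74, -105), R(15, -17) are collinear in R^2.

No

PQ = (-298, -297), PR = (-209, -209).
det[PQ; PR] = (-298)(-209) − (-297)(-209) = 209.
The determinant is nonzero, so they are not collinear.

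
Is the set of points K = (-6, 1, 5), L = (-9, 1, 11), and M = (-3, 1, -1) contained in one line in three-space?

KL = (-3, 0, 6), KM = (3, 0, -6).
KL × KM = (0, 0, 0).
The cross product vanishes, so the three points are collinear.

Yes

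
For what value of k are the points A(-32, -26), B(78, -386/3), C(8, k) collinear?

-190/3

Collinearity: (C − A) must be parallel to (B − A) = (110, -308/3).
Cross-multiplying the components: (k − (-26))·(110) = (40)·(-308/3).
Solving gives k = -190/3.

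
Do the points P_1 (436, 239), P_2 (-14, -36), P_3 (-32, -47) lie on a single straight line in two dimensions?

Yes

P_1P_2 = (-450, -275), P_1P_3 = (-468, -286).
Checking proportionality: P_1P_3 = 26/25·P_1P_2, so the vectors are parallel and the points are collinear.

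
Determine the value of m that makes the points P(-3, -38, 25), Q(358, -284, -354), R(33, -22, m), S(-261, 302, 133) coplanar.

-53

The points are coplanar iff PQ · (PR × PS) = 0.
Expanding, this is linear in m: (-59272)m + (-3141416) = 0.
So m = -53.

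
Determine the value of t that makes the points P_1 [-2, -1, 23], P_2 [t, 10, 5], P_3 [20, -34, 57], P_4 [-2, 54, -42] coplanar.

20

The points are coplanar iff P_1P_2 · (P_1P_3 × P_1P_4) = 0.
Expanding, this is linear in t: (275)t + (-5500) = 0.
So t = 20.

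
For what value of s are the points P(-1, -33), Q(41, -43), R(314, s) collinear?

-108

The three points are collinear iff det[PQ; PR] = 0.
This determinant is linear in s: (42)s + (4536) = 0, so s = -108.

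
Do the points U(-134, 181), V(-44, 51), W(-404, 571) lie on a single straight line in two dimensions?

Yes

UV = (90, -130), UW = (-270, 390).
det[UV; UW] = (90)(390) − (-130)(-270) = 0.
The determinant is zero, so the points are collinear.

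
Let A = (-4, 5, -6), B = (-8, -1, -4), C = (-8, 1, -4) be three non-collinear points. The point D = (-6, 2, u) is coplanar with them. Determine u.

-5

The plane through A, B, C has equation −4x − 8z = 64.
Substituting D: (-8)u + (24) = 64, so u = -5.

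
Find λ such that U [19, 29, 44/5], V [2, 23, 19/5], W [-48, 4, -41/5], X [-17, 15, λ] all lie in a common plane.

Normal to plane UVW: n = (-23, 46, 23); plane equation n·P = 5497/5.
Requiring n·X = 5497/5: (23)λ + (1081) = 5497/5.
So λ = 4/5.

4/5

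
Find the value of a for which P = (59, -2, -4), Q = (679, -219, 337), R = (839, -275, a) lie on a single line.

425

Collinearity requires PQ × PR = 0; each component is linear in a.
The x-component gives (-217)a + (92225) = 0, so a = 425.
The remaining components then also vanish.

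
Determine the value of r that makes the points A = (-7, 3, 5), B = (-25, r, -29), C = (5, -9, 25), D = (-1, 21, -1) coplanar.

27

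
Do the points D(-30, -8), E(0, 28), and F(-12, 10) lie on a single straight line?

No

DE = (30, 36), DF = (18, 18).
If collinear, DF would be a scalar multiple of DE. But (30)·(18) ≠ (36)·(18) (difference -108), so they are not parallel; the points are not collinear.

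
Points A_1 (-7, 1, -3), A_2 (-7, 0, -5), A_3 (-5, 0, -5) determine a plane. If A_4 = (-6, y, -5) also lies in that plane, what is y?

0

Coplanarity requires A_1A_2 · (A_1A_3 × A_1A_4) = 0.
A_1A_2 = (0, -1, -2), A_1A_3 = (2, -1, -2); the triple product is linear in y with coefficient -4 and constant term 0.
Setting it to zero: y = 0.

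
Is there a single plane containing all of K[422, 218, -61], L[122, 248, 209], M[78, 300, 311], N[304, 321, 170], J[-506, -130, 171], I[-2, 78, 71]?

No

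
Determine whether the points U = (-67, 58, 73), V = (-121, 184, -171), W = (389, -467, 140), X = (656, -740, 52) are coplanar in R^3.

Yes

With U as base: UV = (-54, 126, -244), UW = (456, -525, 67), UX = (723, -798, -21).
UW × UX = (64491, 58017, 15687).
UV · (UW × UX) = 0.
The scalar triple product vanishes, so the four points are coplanar.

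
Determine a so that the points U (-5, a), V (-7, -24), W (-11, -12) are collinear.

The three points are collinear iff det[UV; UW] = 0.
This determinant is linear in a: (-4)a + (-120) = 0, so a = -30.

-30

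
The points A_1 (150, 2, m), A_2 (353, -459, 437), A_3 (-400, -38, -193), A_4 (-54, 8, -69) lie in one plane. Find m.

The points are coplanar iff A_1A_2 · (A_1A_3 × A_1A_4) = 0.
Expanding, this is linear in m: (180304)m + (-4868208) = 0.
So m = 27.

27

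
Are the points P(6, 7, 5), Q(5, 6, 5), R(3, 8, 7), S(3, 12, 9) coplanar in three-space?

With P as base: PQ = (-1, -1, 0), PR = (-3, 1, 2), PS = (-3, 5, 4).
PR × PS = (-6, 6, -12).
PQ · (PR × PS) = 0.
The scalar triple product vanishes, so the four points are coplanar.

Yes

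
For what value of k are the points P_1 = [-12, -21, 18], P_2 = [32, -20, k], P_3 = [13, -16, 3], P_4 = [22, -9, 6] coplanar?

Normal to plane P_1P_3P_4: n = (120, -210, 130); plane equation n·P = 5310.
Requiring n·P_2 = 5310: (130)k + (8040) = 5310.
So k = -21.

-21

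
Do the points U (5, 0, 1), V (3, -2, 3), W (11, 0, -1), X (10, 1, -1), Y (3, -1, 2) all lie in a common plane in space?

No

The plane through U, V, W has normal n = UV × UW = (4, 8, 12) and equation n·P = 32.
Checking the remaining points: n·X = 36, n·Y = 28.
Since n·X = 36 ≠ 32, X is off the plane and the points are not all coplanar.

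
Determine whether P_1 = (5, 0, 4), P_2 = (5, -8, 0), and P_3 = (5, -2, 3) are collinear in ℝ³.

Yes

P_1P_2 = (0, -8, -4), P_1P_3 = (0, -2, -1).
Each component of P_1P_3 is 1/4 times the corresponding component of P_1P_2, so P_1P_3 = 1/4·P_1P_2 and the points are collinear.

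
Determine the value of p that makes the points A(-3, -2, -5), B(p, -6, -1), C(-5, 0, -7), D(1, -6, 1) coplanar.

1

Normal to plane ACD: n = (4, 4, 0); plane equation n·P = -20.
Requiring n·B = -20: (4)p + (-24) = -20.
So p = 1.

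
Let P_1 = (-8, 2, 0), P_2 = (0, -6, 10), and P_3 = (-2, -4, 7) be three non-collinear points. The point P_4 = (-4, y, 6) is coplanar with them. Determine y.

A normal to the plane is n = P_1P_2 × P_1P_3 = (4, 4, 0).
P_4 lies in the plane iff n · P_1P_4 = 0.
This gives (4)y + (8) = 0, so y = -2.

-2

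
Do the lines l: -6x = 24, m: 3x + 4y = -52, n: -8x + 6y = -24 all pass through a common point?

Intersecting l and m: solving the 2×2 system gives (x, y) = (-4, -10).
Substitute into n: (-8)(-4) + (6)(-10) = -28.
But n requires -24 ≠ -28, so the three lines have no common point.

No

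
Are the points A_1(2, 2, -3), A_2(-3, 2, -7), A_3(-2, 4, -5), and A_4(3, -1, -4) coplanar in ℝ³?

Yes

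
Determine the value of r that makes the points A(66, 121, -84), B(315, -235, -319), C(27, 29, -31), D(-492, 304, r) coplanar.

510

Coplanarity ⇔ det[AB; AC; AD] = 0.
Expanding, this is linear in r: (-36792)r + (18763920) = 0.
So r = 510.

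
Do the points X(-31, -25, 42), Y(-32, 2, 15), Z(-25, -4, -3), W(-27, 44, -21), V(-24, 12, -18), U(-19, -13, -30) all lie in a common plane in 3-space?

No

The plane through X, Y, Z has normal n = XY × XZ = (-648, -207, -183) and equation n·P = 17577.
Checking the remaining points: n·W = 12231, n·V = 16362, n·U = 20493.
Since n·W = 12231 ≠ 17577, W is off the plane and the points are not all coplanar.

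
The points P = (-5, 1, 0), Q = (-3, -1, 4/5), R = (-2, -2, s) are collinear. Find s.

Collinearity requires PQ × PR = 0; each component is linear in s.
The x-component gives (-2)s + (12/5) = 0, so s = 6/5.
The remaining components then also vanish.

6/5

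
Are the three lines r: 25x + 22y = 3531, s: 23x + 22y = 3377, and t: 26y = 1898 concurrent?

Yes

Intersecting r and s: solving the 2×2 system gives (x, y) = (77, 73).
Substitute into t: (0)(77) + (26)(73) = 1898.
This equals 1898, so (77, 73) lies on all three lines and they are concurrent.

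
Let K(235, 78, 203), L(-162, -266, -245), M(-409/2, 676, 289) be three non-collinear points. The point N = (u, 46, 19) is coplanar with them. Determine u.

-34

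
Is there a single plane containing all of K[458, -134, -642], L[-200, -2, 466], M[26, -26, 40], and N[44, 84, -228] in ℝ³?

A normal to the plane through K, L, M is n = KL × KM = (-29640, -29900, -14040).
The plane has equation n·P = -554840. For N: n·N = -614640.
-614640 ≠ -554840, so N is off the plane.

No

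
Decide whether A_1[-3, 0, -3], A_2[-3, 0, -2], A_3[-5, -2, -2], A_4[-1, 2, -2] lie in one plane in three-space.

Yes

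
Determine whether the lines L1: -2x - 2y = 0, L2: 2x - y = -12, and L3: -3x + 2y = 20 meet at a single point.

Yes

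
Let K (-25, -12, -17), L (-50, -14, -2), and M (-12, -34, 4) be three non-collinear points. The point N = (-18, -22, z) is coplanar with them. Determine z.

The plane through K, L, M has equation 288x + 720y + 576z = -25632.
Substituting N: (576)z + (-21024) = -25632, so z = -8.

-8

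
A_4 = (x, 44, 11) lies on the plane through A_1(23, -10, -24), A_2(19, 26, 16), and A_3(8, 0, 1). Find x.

42

A normal to the plane is n = A_1A_2 × A_1A_3 = (500, -500, 500).
A_4 lies in the plane iff n · A_1A_4 = 0.
This gives (500)x + (-21000) = 0, so x = 42.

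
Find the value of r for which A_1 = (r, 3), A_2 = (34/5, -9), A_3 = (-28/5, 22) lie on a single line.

The three points are collinear iff det[A_1A_2; A_1A_3] = 0.
This determinant is linear in r: (-31)r + (62) = 0, so r = 2.

2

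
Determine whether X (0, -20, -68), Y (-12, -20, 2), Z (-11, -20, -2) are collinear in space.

XY = (-12, 0, 70), XZ = (-11, 0, 66).
Comparing components 3 and 1: (70)(-11) − (-12)(66) = 22 ≠ 0, so XY and XZ are not parallel and the points are not collinear.

No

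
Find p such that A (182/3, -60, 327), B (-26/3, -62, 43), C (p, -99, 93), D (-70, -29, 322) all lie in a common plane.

Normal to plane ABD: n = (8814, 110288/3, -7232/3); plane equation n·P = -2459332.
Requiring n·C = -2459332: (8814)p + (-3863696) = -2459332.
So p = 478/3.

478/3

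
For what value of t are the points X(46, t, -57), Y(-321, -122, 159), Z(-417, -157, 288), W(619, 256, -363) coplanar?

25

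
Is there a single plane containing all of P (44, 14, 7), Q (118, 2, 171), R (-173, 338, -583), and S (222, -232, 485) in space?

With P as base: PQ = (74, -12, 164), PR = (-217, 324, -590), PS = (178, -246, 478).
PR × PS = (9732, -1294, -4290).
PQ · (PR × PS) = 32136.
Since 32136 ≠ 0, the four points are not coplanar.

No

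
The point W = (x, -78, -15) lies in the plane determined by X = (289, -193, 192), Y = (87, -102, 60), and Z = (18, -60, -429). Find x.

36

Coplanarity requires XY · (XZ × XW) = 0.
XY = (-202, 91, -132), XZ = (-271, 133, -621); the triple product is linear in x with coefficient -38955 and constant term 1402380.
Setting it to zero: x = 36.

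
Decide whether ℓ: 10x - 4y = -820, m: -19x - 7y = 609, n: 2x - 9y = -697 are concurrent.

The three lines meet at one point iff the augmented coefficient matrix [aᵢ bᵢ cᵢ] has rank < 3, i.e. its determinant vanishes.
Here the determinant is 0.
It vanishes, so the lines are concurrent at (-56, 65).

Yes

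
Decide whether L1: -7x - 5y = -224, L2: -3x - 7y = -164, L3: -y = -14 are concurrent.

Intersecting L1 and L2: solving the 2×2 system gives (x, y) = (22, 14).
Substitute into L3: (0)(22) + (-1)(14) = -14.
This equals -14, so (22, 14) lies on all three lines and they are concurrent.

Yes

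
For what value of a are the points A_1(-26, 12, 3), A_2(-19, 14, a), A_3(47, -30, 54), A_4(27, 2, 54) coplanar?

Coplanarity ⇔ det[A_1A_2; A_1A_3; A_1A_4] = 0.
Expanding, this is linear in a: (1496)a + (-17952) = 0.
So a = 12.

12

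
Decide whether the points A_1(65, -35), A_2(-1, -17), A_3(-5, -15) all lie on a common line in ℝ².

A_1A_2 = (-66, 18), A_1A_3 = (-70, 20).
Twice the signed area of △A_1A_2A_3 is (-66)(20) − (18)(-70) = -60.
The area is nonzero, so the three points are not collinear.

No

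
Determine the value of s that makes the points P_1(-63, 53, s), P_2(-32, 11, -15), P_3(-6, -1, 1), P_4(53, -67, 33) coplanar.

-31

The points are coplanar iff P_1P_2 · (P_1P_3 × P_1P_4) = 0.
Expanding, this is linear in s: (1008)s + (31248) = 0.
So s = -31.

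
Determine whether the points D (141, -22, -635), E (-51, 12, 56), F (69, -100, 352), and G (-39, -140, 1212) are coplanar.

A normal to the plane through D, E, F is n = DE × DF = (87456, 139752, 17424).
The plane has equation n·P = -1807488. For G: n·G = -1858176.
-1858176 ≠ -1807488, so G is off the plane.

No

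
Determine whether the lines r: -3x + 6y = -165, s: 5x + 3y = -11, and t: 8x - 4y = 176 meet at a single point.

Intersecting r and s: solving the 2×2 system gives (x, y) = (11, -22).
Substitute into t: (8)(11) + (-4)(-22) = 176.
This equals 176, so (11, -22) lies on all three lines and they are concurrent.

Yes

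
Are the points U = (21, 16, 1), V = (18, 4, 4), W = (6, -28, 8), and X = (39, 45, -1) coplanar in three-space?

No

The four points are coplanar iff the 3×3 determinant with rows UV, UW, UX is zero.
Rows: (-3, -12, 3), (-15, -44, 7), (18, 29, -2).
Expanding along the first row: (-3)(-115) − (-12)(-96) + (3)(357) = 264.
Nonzero ⇒ not coplanar.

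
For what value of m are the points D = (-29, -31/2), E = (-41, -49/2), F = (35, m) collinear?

65/2

The three points are collinear iff det[DE; DF] = 0.
This determinant is linear in m: (-12)m + (390) = 0, so m = 65/2.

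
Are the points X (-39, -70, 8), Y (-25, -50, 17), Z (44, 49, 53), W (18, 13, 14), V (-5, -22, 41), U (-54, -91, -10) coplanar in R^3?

The plane through X, Y, Z has normal n = XY × XZ = (-171, 117, 6) and equation n·P = -1473.
Checking the remaining points: n·W = -1473, n·V = -1473, n·U = -1473.
All equal -1473, so all 6 points lie in one plane.

Yes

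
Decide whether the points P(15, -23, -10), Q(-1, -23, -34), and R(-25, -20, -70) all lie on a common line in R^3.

PQ = (-16, 0, -24), PR = (-40, 3, -60).
PQ × PR = (72, 0, -48).
The cross product is nonzero, so the points do not lie on one line.

No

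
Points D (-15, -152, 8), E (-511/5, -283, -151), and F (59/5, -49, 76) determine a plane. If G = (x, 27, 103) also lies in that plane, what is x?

Coplanarity requires DE · (DF × DG) = 0.
DE = (-436/5, -131, -159), DF = (134/5, 103, 68); the triple product is linear in x with coefficient 7469 and constant term -545237/5.
Setting it to zero: x = 73/5.

73/5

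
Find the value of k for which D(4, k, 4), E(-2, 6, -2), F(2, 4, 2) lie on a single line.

3

Collinearity requires DE × DF = 0; each component is linear in k.
The x-component gives (-4)k + (12) = 0, so k = 3.
The remaining components then also vanish.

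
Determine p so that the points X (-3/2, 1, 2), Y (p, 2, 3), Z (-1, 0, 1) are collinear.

Collinearity requires XY × XZ = 0; each component is linear in p.
The y-component gives (1)p + (2) = 0, so p = -2.
The remaining components then also vanish.

-2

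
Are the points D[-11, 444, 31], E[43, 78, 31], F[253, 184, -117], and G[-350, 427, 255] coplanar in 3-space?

A normal to the plane through D, E, F is n = DE × DF = (54168, 7992, 82584).
The plane has equation n·P = 5512704. For G: n·G = 5512704.
Equal, so G lies in the plane and all four are coplanar.

Yes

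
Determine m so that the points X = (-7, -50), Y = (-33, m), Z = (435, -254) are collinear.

-38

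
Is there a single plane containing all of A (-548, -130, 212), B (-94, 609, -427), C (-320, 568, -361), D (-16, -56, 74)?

The four points are coplanar iff the 3×3 determinant with rows AB, AC, AD is zero.
Rows: (454, 739, -639), (228, 698, -573), (532, 74, -138).
Expanding along the first row: (454)(-53922) − (739)(273372) + (-639)(-354464) = 0.
Zero determinant ⇒ coplanar.

Yes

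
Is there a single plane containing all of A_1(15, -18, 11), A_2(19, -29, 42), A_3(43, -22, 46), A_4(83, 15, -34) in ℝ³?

The four points are coplanar iff the 3×3 determinant with rows A_1A_2, A_1A_3, A_1A_4 is zero.
Rows: (4, -11, 31), (28, -4, 35), (68, 33, -45).
Expanding along the first row: (4)(-975) − (-11)(-3640) + (31)(1196) = -6864.
Nonzero ⇒ not coplanar.

No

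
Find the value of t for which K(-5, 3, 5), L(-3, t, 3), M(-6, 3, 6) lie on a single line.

3

Direction KM = (-1, 0, 1). From the x-coordinate of L, the parameter along the line is τ = (-3 − (-5))/(-1) = -2.
Then t = 3 + (-2)·(0) = 3.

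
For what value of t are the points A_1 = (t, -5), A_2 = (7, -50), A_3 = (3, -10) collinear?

The three points are collinear iff det[A_1A_2; A_1A_3] = 0.
This determinant is linear in t: (-40)t + (100) = 0, so t = 5/2.

5/2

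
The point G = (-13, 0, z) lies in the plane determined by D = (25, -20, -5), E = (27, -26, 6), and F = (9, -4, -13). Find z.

The plane through D, E, F has equation −128x − 160y − 64z = 320.
Substituting G: (-64)z + (1664) = 320, so z = 21.

21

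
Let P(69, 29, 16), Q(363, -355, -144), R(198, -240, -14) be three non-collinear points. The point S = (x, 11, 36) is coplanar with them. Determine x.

57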